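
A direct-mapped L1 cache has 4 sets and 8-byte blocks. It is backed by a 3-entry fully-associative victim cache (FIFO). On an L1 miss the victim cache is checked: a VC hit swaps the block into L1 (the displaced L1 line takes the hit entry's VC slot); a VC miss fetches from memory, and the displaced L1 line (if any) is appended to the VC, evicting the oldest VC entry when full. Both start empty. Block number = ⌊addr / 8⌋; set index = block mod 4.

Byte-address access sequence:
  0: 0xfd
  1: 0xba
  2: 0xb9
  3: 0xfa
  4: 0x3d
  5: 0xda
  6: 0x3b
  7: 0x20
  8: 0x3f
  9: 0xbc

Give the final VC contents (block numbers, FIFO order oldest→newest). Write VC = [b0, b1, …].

VC = [7, 31, 27]

#0 0xfd→b31/s3 MISS; vc=[]
#1 0xba→b23/s3 MISS; vc=[31]
#2 0xb9→b23/s3 L1-HIT; vc=[31]
#3 0xfa→b31/s3 VC-HIT; vc=[23]
#4 0x3d→b7/s3 MISS; vc=[23,31]
#5 0xda→b27/s3 MISS; vc=[23,31,7]
#6 0x3b→b7/s3 VC-HIT; vc=[23,31,27]
#7 0x20→b4/s0 MISS; vc=[23,31,27]
#8 0x3f→b7/s3 L1-HIT; vc=[23,31,27]
#9 0xbc→b23/s3 VC-HIT; vc=[7,31,27]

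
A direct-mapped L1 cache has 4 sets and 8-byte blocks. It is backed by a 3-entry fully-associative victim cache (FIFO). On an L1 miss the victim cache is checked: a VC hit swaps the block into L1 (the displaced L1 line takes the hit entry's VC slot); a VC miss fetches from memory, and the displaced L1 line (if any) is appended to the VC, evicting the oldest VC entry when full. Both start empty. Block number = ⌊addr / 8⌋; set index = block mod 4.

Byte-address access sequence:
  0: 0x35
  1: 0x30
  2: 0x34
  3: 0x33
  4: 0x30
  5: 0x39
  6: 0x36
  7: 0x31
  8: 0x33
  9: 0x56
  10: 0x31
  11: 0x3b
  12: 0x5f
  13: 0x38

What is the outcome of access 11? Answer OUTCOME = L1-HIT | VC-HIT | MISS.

OUTCOME = L1-HIT

  [0] addr=0x35 blk=6 s=2: MISS | VC []
  [1] addr=0x30 blk=6 s=2: L1-HIT | VC []
  [2] addr=0x34 blk=6 s=2: L1-HIT | VC []
  [3] addr=0x33 blk=6 s=2: L1-HIT | VC []
  [4] addr=0x30 blk=6 s=2: L1-HIT | VC []
  [5] addr=0x39 blk=7 s=3: MISS | VC []
  [6] addr=0x36 blk=6 s=2: L1-HIT | VC []
  [7] addr=0x31 blk=6 s=2: L1-HIT | VC []
  [8] addr=0x33 blk=6 s=2: L1-HIT | VC []
  [9] addr=0x56 blk=10 s=2: MISS | VC [6]
  [10] addr=0x31 blk=6 s=2: VC-HIT | VC [10]
  [11] addr=0x3b blk=7 s=3: L1-HIT | VC [10]
  [12] addr=0x5f blk=11 s=3: MISS | VC [10, 7]
  [13] addr=0x38 blk=7 s=3: VC-HIT | VC [10, 11]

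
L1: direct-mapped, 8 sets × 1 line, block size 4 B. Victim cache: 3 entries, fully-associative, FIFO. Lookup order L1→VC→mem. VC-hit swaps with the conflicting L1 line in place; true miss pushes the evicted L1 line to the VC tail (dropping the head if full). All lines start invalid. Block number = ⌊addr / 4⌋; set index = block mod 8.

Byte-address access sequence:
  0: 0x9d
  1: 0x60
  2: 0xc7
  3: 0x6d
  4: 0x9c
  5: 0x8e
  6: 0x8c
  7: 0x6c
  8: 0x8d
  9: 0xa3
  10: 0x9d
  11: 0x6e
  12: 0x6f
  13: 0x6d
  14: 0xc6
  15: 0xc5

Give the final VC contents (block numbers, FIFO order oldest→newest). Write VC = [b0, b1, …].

VC = [35, 24]

0: 0x9d (blk 39, set 7) → MISS  vc=[]
1: 0x60 (blk 24, set 0) → MISS  vc=[]
2: 0xc7 (blk 49, set 1) → MISS  vc=[]
3: 0x6d (blk 27, set 3) → MISS  vc=[]
4: 0x9c (blk 39, set 7) → L1-HIT  vc=[]
5: 0x8e (blk 35, set 3) → MISS  vc=[27]
6: 0x8c (blk 35, set 3) → L1-HIT  vc=[27]
7: 0x6c (blk 27, set 3) → VC-HIT  vc=[35]
8: 0x8d (blk 35, set 3) → VC-HIT  vc=[27]
9: 0xa3 (blk 40, set 0) → MISS  vc=[27, 24]
10: 0x9d (blk 39, set 7) → L1-HIT  vc=[27, 24]
11: 0x6e (blk 27, set 3) → VC-HIT  vc=[35, 24]
12: 0x6f (blk 27, set 3) → L1-HIT  vc=[35, 24]
13: 0x6d (blk 27, set 3) → L1-HIT  vc=[35, 24]
14: 0xc6 (blk 49, set 1) → L1-HIT  vc=[35, 24]
15: 0xc5 (blk 49, set 1) → L1-HIT  vc=[35, 24]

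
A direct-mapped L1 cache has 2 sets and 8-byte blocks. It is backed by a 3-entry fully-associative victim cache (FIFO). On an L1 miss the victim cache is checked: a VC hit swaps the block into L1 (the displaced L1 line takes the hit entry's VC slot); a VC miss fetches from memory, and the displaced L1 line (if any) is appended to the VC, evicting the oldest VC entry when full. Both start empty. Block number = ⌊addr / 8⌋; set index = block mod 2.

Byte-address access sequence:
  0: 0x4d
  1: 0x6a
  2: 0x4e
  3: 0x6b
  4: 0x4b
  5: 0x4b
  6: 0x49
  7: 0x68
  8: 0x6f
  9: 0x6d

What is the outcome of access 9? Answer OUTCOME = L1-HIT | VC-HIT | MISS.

OUTCOME = L1-HIT

  [0] addr=0x4d blk=9 s=1: MISS | VC []
  [1] addr=0x6a blk=13 s=1: MISS | VC [9]
  [2] addr=0x4e blk=9 s=1: VC-HIT | VC [13]
  [3] addr=0x6b blk=13 s=1: VC-HIT | VC [9]
  [4] addr=0x4b blk=9 s=1: VC-HIT | VC [13]
  [5] addr=0x4b blk=9 s=1: L1-HIT | VC [13]
  [6] addr=0x49 blk=9 s=1: L1-HIT | VC [13]
  [7] addr=0x68 blk=13 s=1: VC-HIT | VC [9]
  [8] addr=0x6f blk=13 s=1: L1-HIT | VC [9]
  [9] addr=0x6d blk=13 s=1: L1-HIT | VC [9]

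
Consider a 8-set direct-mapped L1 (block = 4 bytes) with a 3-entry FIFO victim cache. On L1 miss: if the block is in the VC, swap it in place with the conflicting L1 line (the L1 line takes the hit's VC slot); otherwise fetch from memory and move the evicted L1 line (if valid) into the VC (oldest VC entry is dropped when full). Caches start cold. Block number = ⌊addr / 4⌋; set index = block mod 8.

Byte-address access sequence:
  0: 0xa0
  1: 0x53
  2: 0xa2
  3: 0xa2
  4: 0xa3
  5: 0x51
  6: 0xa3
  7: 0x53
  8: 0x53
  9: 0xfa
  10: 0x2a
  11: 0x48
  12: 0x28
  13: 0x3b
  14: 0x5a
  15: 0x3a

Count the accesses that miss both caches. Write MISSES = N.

MISSES = 7

0: 0xa0 (blk 40, set 0) → MISS  vc=[]
1: 0x53 (blk 20, set 4) → MISS  vc=[]
2: 0xa2 (blk 40, set 0) → L1-HIT  vc=[]
3: 0xa2 (blk 40, set 0) → L1-HIT  vc=[]
4: 0xa3 (blk 40, set 0) → L1-HIT  vc=[]
5: 0x51 (blk 20, set 4) → L1-HIT  vc=[]
6: 0xa3 (blk 40, set 0) → L1-HIT  vc=[]
7: 0x53 (blk 20, set 4) → L1-HIT  vc=[]
8: 0x53 (blk 20, set 4) → L1-HIT  vc=[]
9: 0xfa (blk 62, set 6) → MISS  vc=[]
10: 0x2a (blk 10, set 2) → MISS  vc=[]
11: 0x48 (blk 18, set 2) → MISS  vc=[10]
12: 0x28 (blk 10, set 2) → VC-HIT  vc=[18]
13: 0x3b (blk 14, set 6) → MISS  vc=[18, 62]
14: 0x5a (blk 22, set 6) → MISS  vc=[18, 62, 14]
15: 0x3a (blk 14, set 6) → VC-HIT  vc=[18, 62, 22]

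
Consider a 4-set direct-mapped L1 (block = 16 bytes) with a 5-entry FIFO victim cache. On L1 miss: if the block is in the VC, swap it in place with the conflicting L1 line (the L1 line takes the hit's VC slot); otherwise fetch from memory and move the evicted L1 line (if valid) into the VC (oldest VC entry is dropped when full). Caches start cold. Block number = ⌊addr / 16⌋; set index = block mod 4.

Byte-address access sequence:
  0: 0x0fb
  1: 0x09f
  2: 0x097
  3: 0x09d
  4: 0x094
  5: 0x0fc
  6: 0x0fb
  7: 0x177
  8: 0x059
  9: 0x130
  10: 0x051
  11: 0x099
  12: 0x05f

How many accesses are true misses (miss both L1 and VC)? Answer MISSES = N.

0: 0xfb (blk 15, set 3) → MISS  vc=[]
1: 0x9f (blk 9, set 1) → MISS  vc=[]
2: 0x97 (blk 9, set 1) → L1-HIT  vc=[]
3: 0x9d (blk 9, set 1) → L1-HIT  vc=[]
4: 0x94 (blk 9, set 1) → L1-HIT  vc=[]
5: 0xfc (blk 15, set 3) → L1-HIT  vc=[]
6: 0xfb (blk 15, set 3) → L1-HIT  vc=[]
7: 0x177 (blk 23, set 3) → MISS  vc=[15]
8: 0x59 (blk 5, set 1) → MISS  vc=[15, 9]
9: 0x130 (blk 19, set 3) → MISS  vc=[15, 9, 23]
10: 0x51 (blk 5, set 1) → L1-HIT  vc=[15, 9, 23]
11: 0x99 (blk 9, set 1) → VC-HIT  vc=[15, 5, 23]
12: 0x5f (blk 5, set 1) → VC-HIT  vc=[15, 9, 23]

MISSES = 5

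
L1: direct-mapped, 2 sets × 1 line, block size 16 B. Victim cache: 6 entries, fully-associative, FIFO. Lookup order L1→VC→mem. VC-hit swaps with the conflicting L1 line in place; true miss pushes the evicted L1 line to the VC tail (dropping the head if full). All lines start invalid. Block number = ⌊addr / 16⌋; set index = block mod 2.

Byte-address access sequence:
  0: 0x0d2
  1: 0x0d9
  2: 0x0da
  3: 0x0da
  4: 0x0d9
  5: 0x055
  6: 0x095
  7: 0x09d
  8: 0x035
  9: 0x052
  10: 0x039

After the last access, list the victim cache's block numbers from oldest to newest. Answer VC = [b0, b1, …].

VC = [13, 5, 9]

  [0] addr=0xd2 blk=13 s=1: MISS | VC []
  [1] addr=0xd9 blk=13 s=1: L1-HIT | VC []
  [2] addr=0xda blk=13 s=1: L1-HIT | VC []
  [3] addr=0xda blk=13 s=1: L1-HIT | VC []
  [4] addr=0xd9 blk=13 s=1: L1-HIT | VC []
  [5] addr=0x55 blk=5 s=1: MISS | VC [13]
  [6] addr=0x95 blk=9 s=1: MISS | VC [13, 5]
  [7] addr=0x9d blk=9 s=1: L1-HIT | VC [13, 5]
  [8] addr=0x35 blk=3 s=1: MISS | VC [13, 5, 9]
  [9] addr=0x52 blk=5 s=1: VC-HIT | VC [13, 3, 9]
  [10] addr=0x39 blk=3 s=1: VC-HIT | VC [13, 5, 9]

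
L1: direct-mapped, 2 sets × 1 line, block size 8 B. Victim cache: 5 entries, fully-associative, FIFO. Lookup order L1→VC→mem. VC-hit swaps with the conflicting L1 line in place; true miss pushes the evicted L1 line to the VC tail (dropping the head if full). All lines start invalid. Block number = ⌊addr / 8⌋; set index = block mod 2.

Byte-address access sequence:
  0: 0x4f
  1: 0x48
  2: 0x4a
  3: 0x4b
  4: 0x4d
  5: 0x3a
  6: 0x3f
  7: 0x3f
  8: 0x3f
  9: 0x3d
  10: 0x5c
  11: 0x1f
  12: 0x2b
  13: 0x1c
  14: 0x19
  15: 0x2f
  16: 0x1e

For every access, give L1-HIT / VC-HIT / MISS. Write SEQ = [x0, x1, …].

SEQ = [MISS, L1-HIT, L1-HIT, L1-HIT, L1-HIT, MISS, L1-HIT, L1-HIT, L1-HIT, L1-HIT, MISS, MISS, MISS, VC-HIT, L1-HIT, VC-HIT, VC-HIT]

  [0] addr=0x4f blk=9 s=1: MISS | VC []
  [1] addr=0x48 blk=9 s=1: L1-HIT | VC []
  [2] addr=0x4a blk=9 s=1: L1-HIT | VC []
  [3] addr=0x4b blk=9 s=1: L1-HIT | VC []
  [4] addr=0x4d blk=9 s=1: L1-HIT | VC []
  [5] addr=0x3a blk=7 s=1: MISS | VC [9]
  [6] addr=0x3f blk=7 s=1: L1-HIT | VC [9]
  [7] addr=0x3f blk=7 s=1: L1-HIT | VC [9]
  [8] addr=0x3f blk=7 s=1: L1-HIT | VC [9]
  [9] addr=0x3d blk=7 s=1: L1-HIT | VC [9]
  [10] addr=0x5c blk=11 s=1: MISS | VC [9, 7]
  [11] addr=0x1f blk=3 s=1: MISS | VC [9, 7, 11]
  [12] addr=0x2b blk=5 s=1: MISS | VC [9, 7, 11, 3]
  [13] addr=0x1c blk=3 s=1: VC-HIT | VC [9, 7, 11, 5]
  [14] addr=0x19 blk=3 s=1: L1-HIT | VC [9, 7, 11, 5]
  [15] addr=0x2f blk=5 s=1: VC-HIT | VC [9, 7, 11, 3]
  [16] addr=0x1e blk=3 s=1: VC-HIT | VC [9, 7, 11, 5]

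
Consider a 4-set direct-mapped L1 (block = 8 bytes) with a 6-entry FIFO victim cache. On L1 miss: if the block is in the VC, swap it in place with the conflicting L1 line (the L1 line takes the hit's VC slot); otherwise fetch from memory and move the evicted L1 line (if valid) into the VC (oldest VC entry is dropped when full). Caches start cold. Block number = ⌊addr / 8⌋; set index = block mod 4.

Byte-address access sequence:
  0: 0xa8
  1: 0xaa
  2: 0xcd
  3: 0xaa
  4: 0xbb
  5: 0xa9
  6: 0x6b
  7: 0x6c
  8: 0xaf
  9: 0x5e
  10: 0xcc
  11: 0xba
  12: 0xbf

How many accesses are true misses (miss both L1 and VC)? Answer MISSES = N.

  [0] addr=0xa8 blk=21 s=1: MISS | VC []
  [1] addr=0xaa blk=21 s=1: L1-HIT | VC []
  [2] addr=0xcd blk=25 s=1: MISS | VC [21]
  [3] addr=0xaa blk=21 s=1: VC-HIT | VC [25]
  [4] addr=0xbb blk=23 s=3: MISS | VC [25]
  [5] addr=0xa9 blk=21 s=1: L1-HIT | VC [25]
  [6] addr=0x6b blk=13 s=1: MISS | VC [25, 21]
  [7] addr=0x6c blk=13 s=1: L1-HIT | VC [25, 21]
  [8] addr=0xaf blk=21 s=1: VC-HIT | VC [25, 13]
  [9] addr=0x5e blk=11 s=3: MISS | VC [25, 13, 23]
  [10] addr=0xcc blk=25 s=1: VC-HIT | VC [21, 13, 23]
  [11] addr=0xba blk=23 s=3: VC-HIT | VC [21, 13, 11]
  [12] addr=0xbf blk=23 s=3: L1-HIT | VC [21, 13, 11]

MISSES = 5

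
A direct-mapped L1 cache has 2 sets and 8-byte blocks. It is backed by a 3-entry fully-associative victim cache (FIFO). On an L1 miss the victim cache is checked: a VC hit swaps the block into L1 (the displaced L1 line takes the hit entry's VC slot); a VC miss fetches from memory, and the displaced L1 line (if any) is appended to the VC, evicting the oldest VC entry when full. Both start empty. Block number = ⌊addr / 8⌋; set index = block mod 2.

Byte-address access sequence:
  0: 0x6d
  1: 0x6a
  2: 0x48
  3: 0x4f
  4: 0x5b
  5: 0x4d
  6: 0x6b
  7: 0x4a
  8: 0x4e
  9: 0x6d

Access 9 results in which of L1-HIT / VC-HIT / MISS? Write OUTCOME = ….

OUTCOME = VC-HIT

#0 0x6d→b13/s1 MISS; vc=[]
#1 0x6a→b13/s1 L1-HIT; vc=[]
#2 0x48→b9/s1 MISS; vc=[13]
#3 0x4f→b9/s1 L1-HIT; vc=[13]
#4 0x5b→b11/s1 MISS; vc=[13,9]
#5 0x4d→b9/s1 VC-HIT; vc=[13,11]
#6 0x6b→b13/s1 VC-HIT; vc=[9,11]
#7 0x4a→b9/s1 VC-HIT; vc=[13,11]
#8 0x4e→b9/s1 L1-HIT; vc=[13,11]
#9 0x6d→b13/s1 VC-HIT; vc=[9,11]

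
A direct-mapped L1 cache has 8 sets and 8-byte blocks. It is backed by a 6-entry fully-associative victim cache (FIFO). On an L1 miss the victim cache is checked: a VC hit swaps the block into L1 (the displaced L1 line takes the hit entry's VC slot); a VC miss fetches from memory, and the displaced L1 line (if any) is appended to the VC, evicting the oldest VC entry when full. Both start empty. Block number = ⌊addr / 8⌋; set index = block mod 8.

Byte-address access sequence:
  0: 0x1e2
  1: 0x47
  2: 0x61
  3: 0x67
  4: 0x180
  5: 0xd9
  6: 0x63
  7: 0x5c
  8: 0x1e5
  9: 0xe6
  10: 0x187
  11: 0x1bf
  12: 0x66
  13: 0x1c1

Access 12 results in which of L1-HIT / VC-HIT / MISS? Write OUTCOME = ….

OUTCOME = VC-HIT

  [0] addr=0x1e2 blk=60 s=4: MISS | VC []
  [1] addr=0x47 blk=8 s=0: MISS | VC []
  [2] addr=0x61 blk=12 s=4: MISS | VC [60]
  [3] addr=0x67 blk=12 s=4: L1-HIT | VC [60]
  [4] addr=0x180 blk=48 s=0: MISS | VC [60, 8]
  [5] addr=0xd9 blk=27 s=3: MISS | VC [60, 8]
  [6] addr=0x63 blk=12 s=4: L1-HIT | VC [60, 8]
  [7] addr=0x5c blk=11 s=3: MISS | VC [60, 8, 27]
  [8] addr=0x1e5 blk=60 s=4: VC-HIT | VC [12, 8, 27]
  [9] addr=0xe6 blk=28 s=4: MISS | VC [12, 8, 27, 60]
  [10] addr=0x187 blk=48 s=0: L1-HIT | VC [12, 8, 27, 60]
  [11] addr=0x1bf blk=55 s=7: MISS | VC [12, 8, 27, 60]
  [12] addr=0x66 blk=12 s=4: VC-HIT | VC [28, 8, 27, 60]
  [13] addr=0x1c1 blk=56 s=0: MISS | VC [28, 8, 27, 60, 48]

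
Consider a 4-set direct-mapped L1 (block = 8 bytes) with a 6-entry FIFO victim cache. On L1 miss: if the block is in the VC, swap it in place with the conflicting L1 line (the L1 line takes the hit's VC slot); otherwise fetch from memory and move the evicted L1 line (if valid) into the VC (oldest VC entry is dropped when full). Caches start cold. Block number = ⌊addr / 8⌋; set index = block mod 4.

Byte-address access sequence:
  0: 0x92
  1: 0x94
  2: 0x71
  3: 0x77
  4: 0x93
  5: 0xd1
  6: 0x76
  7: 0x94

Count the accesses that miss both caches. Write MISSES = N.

0: 0x92 (blk 18, set 2) → MISS  vc=[]
1: 0x94 (blk 18, set 2) → L1-HIT  vc=[]
2: 0x71 (blk 14, set 2) → MISS  vc=[18]
3: 0x77 (blk 14, set 2) → L1-HIT  vc=[18]
4: 0x93 (blk 18, set 2) → VC-HIT  vc=[14]
5: 0xd1 (blk 26, set 2) → MISS  vc=[14, 18]
6: 0x76 (blk 14, set 2) → VC-HIT  vc=[26, 18]
7: 0x94 (blk 18, set 2) → VC-HIT  vc=[26, 14]

MISSES = 3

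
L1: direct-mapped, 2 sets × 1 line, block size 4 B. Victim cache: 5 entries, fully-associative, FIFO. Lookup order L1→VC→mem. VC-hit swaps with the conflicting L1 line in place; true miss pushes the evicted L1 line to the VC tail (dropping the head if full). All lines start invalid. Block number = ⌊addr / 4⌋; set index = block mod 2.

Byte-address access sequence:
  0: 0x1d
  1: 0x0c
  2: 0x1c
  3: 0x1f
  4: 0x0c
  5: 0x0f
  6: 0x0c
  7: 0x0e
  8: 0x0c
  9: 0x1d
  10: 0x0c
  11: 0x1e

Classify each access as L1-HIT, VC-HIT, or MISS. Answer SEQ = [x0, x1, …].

SEQ = [MISS, MISS, VC-HIT, L1-HIT, VC-HIT, L1-HIT, L1-HIT, L1-HIT, L1-HIT, VC-HIT, VC-HIT, VC-HIT]

0: 0x1d (blk 7, set 1) → MISS  vc=[]
1: 0xc (blk 3, set 1) → MISS  vc=[7]
2: 0x1c (blk 7, set 1) → VC-HIT  vc=[3]
3: 0x1f (blk 7, set 1) → L1-HIT  vc=[3]
4: 0xc (blk 3, set 1) → VC-HIT  vc=[7]
5: 0xf (blk 3, set 1) → L1-HIT  vc=[7]
6: 0xc (blk 3, set 1) → L1-HIT  vc=[7]
7: 0xe (blk 3, set 1) → L1-HIT  vc=[7]
8: 0xc (blk 3, set 1) → L1-HIT  vc=[7]
9: 0x1d (blk 7, set 1) → VC-HIT  vc=[3]
10: 0xc (blk 3, set 1) → VC-HIT  vc=[7]
11: 0x1e (blk 7, set 1) → VC-HIT  vc=[3]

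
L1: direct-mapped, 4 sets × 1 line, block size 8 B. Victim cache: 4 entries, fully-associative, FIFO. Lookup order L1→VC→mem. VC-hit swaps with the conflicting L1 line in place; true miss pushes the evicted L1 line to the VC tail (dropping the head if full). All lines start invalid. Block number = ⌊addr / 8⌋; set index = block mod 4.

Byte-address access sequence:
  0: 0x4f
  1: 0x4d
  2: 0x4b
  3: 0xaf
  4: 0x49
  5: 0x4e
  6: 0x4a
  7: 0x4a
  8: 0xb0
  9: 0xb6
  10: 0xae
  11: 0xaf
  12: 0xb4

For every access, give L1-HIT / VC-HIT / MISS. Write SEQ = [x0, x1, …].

SEQ = [MISS, L1-HIT, L1-HIT, MISS, VC-HIT, L1-HIT, L1-HIT, L1-HIT, MISS, L1-HIT, VC-HIT, L1-HIT, L1-HIT]

  [0] addr=0x4f blk=9 s=1: MISS | VC []
  [1] addr=0x4d blk=9 s=1: L1-HIT | VC []
  [2] addr=0x4b blk=9 s=1: L1-HIT | VC []
  [3] addr=0xaf blk=21 s=1: MISS | VC [9]
  [4] addr=0x49 blk=9 s=1: VC-HIT | VC [21]
  [5] addr=0x4e blk=9 s=1: L1-HIT | VC [21]
  [6] addr=0x4a blk=9 s=1: L1-HIT | VC [21]
  [7] addr=0x4a blk=9 s=1: L1-HIT | VC [21]
  [8] addr=0xb0 blk=22 s=2: MISS | VC [21]
  [9] addr=0xb6 blk=22 s=2: L1-HIT | VC [21]
  [10] addr=0xae blk=21 s=1: VC-HIT | VC [9]
  [11] addr=0xaf blk=21 s=1: L1-HIT | VC [9]
  [12] addr=0xb4 blk=22 s=2: L1-HIT | VC [9]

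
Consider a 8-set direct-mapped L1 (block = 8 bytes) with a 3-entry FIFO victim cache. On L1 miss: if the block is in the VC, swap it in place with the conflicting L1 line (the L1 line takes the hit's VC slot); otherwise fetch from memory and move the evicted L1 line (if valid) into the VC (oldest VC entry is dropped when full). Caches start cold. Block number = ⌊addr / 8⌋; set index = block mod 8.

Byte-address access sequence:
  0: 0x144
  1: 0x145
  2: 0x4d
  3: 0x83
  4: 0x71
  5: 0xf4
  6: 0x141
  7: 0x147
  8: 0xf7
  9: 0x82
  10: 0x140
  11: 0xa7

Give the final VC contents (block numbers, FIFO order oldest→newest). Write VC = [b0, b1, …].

VC = [16, 14]

0: 0x144 (blk 40, set 0) → MISS  vc=[]
1: 0x145 (blk 40, set 0) → L1-HIT  vc=[]
2: 0x4d (blk 9, set 1) → MISS  vc=[]
3: 0x83 (blk 16, set 0) → MISS  vc=[40]
4: 0x71 (blk 14, set 6) → MISS  vc=[40]
5: 0xf4 (blk 30, set 6) → MISS  vc=[40, 14]
6: 0x141 (blk 40, set 0) → VC-HIT  vc=[16, 14]
7: 0x147 (blk 40, set 0) → L1-HIT  vc=[16, 14]
8: 0xf7 (blk 30, set 6) → L1-HIT  vc=[16, 14]
9: 0x82 (blk 16, set 0) → VC-HIT  vc=[40, 14]
10: 0x140 (blk 40, set 0) → VC-HIT  vc=[16, 14]
11: 0xa7 (blk 20, set 4) → MISS  vc=[16, 14]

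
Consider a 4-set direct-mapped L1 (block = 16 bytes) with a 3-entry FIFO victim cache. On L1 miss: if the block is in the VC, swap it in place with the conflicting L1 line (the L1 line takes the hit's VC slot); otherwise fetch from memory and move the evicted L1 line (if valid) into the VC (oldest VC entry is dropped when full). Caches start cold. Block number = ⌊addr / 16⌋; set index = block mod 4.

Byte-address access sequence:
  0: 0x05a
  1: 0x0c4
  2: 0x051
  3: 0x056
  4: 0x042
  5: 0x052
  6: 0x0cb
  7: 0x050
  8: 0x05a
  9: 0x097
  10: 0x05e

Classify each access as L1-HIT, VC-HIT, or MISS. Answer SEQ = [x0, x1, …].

  [0] addr=0x5a blk=5 s=1: MISS | VC []
  [1] addr=0xc4 blk=12 s=0: MISS | VC []
  [2] addr=0x51 blk=5 s=1: L1-HIT | VC []
  [3] addr=0x56 blk=5 s=1: L1-HIT | VC []
  [4] addr=0x42 blk=4 s=0: MISS | VC [12]
  [5] addr=0x52 blk=5 s=1: L1-HIT | VC [12]
  [6] addr=0xcb blk=12 s=0: VC-HIT | VC [4]
  [7] addr=0x50 blk=5 s=1: L1-HIT | VC [4]
  [8] addr=0x5a blk=5 s=1: L1-HIT | VC [4]
  [9] addr=0x97 blk=9 s=1: MISS | VC [4, 5]
  [10] addr=0x5e blk=5 s=1: VC-HIT | VC [4, 9]

SEQ = [MISS, MISS, L1-HIT, L1-HIT, MISS, L1-HIT, VC-HIT, L1-HIT, L1-HIT, MISS, VC-HIT]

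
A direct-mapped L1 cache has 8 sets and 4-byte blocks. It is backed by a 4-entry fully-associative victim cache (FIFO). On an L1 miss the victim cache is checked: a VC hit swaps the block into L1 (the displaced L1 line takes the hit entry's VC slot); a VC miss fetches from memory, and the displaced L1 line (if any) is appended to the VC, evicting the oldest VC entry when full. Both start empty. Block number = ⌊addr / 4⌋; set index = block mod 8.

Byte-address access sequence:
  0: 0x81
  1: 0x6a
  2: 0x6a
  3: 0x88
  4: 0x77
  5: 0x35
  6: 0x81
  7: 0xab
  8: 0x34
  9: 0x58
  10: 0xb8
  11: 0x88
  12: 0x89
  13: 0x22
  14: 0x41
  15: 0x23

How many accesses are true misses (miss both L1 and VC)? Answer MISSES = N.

0: 0x81 (blk 32, set 0) → MISS  vc=[]
1: 0x6a (blk 26, set 2) → MISS  vc=[]
2: 0x6a (blk 26, set 2) → L1-HIT  vc=[]
3: 0x88 (blk 34, set 2) → MISS  vc=[26]
4: 0x77 (blk 29, set 5) → MISS  vc=[26]
5: 0x35 (blk 13, set 5) → MISS  vc=[26, 29]
6: 0x81 (blk 32, set 0) → L1-HIT  vc=[26, 29]
7: 0xab (blk 42, set 2) → MISS  vc=[26, 29, 34]
8: 0x34 (blk 13, set 5) → L1-HIT  vc=[26, 29, 34]
9: 0x58 (blk 22, set 6) → MISS  vc=[26, 29, 34]
10: 0xb8 (blk 46, set 6) → MISS  vc=[26, 29, 34, 22]
11: 0x88 (blk 34, set 2) → VC-HIT  vc=[26, 29, 42, 22]
12: 0x89 (blk 34, set 2) → L1-HIT  vc=[26, 29, 42, 22]
13: 0x22 (blk 8, set 0) → MISS  vc=[29, 42, 22, 32]
14: 0x41 (blk 16, set 0) → MISS  vc=[42, 22, 32, 8]
15: 0x23 (blk 8, set 0) → VC-HIT  vc=[42, 22, 32, 16]

MISSES = 10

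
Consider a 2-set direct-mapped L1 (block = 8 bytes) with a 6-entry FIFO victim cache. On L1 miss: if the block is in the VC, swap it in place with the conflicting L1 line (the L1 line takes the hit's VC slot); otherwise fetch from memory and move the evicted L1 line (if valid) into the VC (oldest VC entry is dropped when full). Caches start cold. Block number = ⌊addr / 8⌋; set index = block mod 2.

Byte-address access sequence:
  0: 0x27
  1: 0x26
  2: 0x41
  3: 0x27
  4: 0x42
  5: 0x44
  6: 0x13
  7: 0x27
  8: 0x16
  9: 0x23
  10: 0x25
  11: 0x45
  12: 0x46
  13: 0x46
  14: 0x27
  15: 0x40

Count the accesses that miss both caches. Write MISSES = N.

MISSES = 3

0: 0x27 (blk 4, set 0) → MISS  vc=[]
1: 0x26 (blk 4, set 0) → L1-HIT  vc=[]
2: 0x41 (blk 8, set 0) → MISS  vc=[4]
3: 0x27 (blk 4, set 0) → VC-HIT  vc=[8]
4: 0x42 (blk 8, set 0) → VC-HIT  vc=[4]
5: 0x44 (blk 8, set 0) → L1-HIT  vc=[4]
6: 0x13 (blk 2, set 0) → MISS  vc=[4, 8]
7: 0x27 (blk 4, set 0) → VC-HIT  vc=[2, 8]
8: 0x16 (blk 2, set 0) → VC-HIT  vc=[4, 8]
9: 0x23 (blk 4, set 0) → VC-HIT  vc=[2, 8]
10: 0x25 (blk 4, set 0) → L1-HIT  vc=[2, 8]
11: 0x45 (blk 8, set 0) → VC-HIT  vc=[2, 4]
12: 0x46 (blk 8, set 0) → L1-HIT  vc=[2, 4]
13: 0x46 (blk 8, set 0) → L1-HIT  vc=[2, 4]
14: 0x27 (blk 4, set 0) → VC-HIT  vc=[2, 8]
15: 0x40 (blk 8, set 0) → VC-HIT  vc=[2, 4]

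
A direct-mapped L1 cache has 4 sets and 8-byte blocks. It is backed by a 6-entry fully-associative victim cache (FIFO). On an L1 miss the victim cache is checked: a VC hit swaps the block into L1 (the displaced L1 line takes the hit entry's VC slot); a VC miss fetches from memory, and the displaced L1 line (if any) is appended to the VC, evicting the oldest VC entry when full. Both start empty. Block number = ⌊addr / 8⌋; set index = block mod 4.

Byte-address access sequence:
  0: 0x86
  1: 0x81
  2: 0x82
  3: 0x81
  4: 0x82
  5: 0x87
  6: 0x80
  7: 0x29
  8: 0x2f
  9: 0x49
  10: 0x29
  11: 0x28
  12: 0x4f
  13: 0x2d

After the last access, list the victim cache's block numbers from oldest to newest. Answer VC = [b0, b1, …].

#0 0x86→b16/s0 MISS; vc=[]
#1 0x81→b16/s0 L1-HIT; vc=[]
#2 0x82→b16/s0 L1-HIT; vc=[]
#3 0x81→b16/s0 L1-HIT; vc=[]
#4 0x82→b16/s0 L1-HIT; vc=[]
#5 0x87→b16/s0 L1-HIT; vc=[]
#6 0x80→b16/s0 L1-HIT; vc=[]
#7 0x29→b5/s1 MISS; vc=[]
#8 0x2f→b5/s1 L1-HIT; vc=[]
#9 0x49→b9/s1 MISS; vc=[5]
#10 0x29→b5/s1 VC-HIT; vc=[9]
#11 0x28→b5/s1 L1-HIT; vc=[9]
#12 0x4f→b9/s1 VC-HIT; vc=[5]
#13 0x2d→b5/s1 VC-HIT; vc=[9]

VC = [9]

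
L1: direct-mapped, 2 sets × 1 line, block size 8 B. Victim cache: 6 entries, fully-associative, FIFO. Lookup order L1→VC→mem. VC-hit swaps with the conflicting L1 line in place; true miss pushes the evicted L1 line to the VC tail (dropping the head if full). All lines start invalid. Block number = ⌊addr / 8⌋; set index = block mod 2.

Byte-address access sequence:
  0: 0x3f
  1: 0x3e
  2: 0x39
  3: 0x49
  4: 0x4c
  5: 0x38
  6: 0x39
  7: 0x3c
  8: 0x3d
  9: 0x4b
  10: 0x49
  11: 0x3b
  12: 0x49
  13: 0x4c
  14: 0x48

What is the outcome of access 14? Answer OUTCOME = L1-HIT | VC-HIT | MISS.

  [0] addr=0x3f blk=7 s=1: MISS | VC []
  [1] addr=0x3e blk=7 s=1: L1-HIT | VC []
  [2] addr=0x39 blk=7 s=1: L1-HIT | VC []
  [3] addr=0x49 blk=9 s=1: MISS | VC [7]
  [4] addr=0x4c blk=9 s=1: L1-HIT | VC [7]
  [5] addr=0x38 blk=7 s=1: VC-HIT | VC [9]
  [6] addr=0x39 blk=7 s=1: L1-HIT | VC [9]
  [7] addr=0x3c blk=7 s=1: L1-HIT | VC [9]
  [8] addr=0x3d blk=7 s=1: L1-HIT | VC [9]
  [9] addr=0x4b blk=9 s=1: VC-HIT | VC [7]
  [10] addr=0x49 blk=9 s=1: L1-HIT | VC [7]
  [11] addr=0x3b blk=7 s=1: VC-HIT | VC [9]
  [12] addr=0x49 blk=9 s=1: VC-HIT | VC [7]
  [13] addr=0x4c blk=9 s=1: L1-HIT | VC [7]
  [14] addr=0x48 blk=9 s=1: L1-HIT | VC [7]

OUTCOME = L1-HIT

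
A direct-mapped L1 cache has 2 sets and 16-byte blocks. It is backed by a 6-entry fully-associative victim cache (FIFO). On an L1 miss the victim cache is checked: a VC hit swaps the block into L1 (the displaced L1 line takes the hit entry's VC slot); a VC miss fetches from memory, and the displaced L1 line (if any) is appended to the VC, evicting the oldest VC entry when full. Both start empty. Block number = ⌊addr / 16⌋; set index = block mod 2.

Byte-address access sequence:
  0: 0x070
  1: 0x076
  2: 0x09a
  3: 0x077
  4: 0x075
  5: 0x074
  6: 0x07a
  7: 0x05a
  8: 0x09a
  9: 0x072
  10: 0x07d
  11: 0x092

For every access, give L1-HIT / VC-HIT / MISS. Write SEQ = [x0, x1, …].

0: 0x70 (blk 7, set 1) → MISS  vc=[]
1: 0x76 (blk 7, set 1) → L1-HIT  vc=[]
2: 0x9a (blk 9, set 1) → MISS  vc=[7]
3: 0x77 (blk 7, set 1) → VC-HIT  vc=[9]
4: 0x75 (blk 7, set 1) → L1-HIT  vc=[9]
5: 0x74 (blk 7, set 1) → L1-HIT  vc=[9]
6: 0x7a (blk 7, set 1) → L1-HIT  vc=[9]
7: 0x5a (blk 5, set 1) → MISS  vc=[9, 7]
8: 0x9a (blk 9, set 1) → VC-HIT  vc=[5, 7]
9: 0x72 (blk 7, set 1) → VC-HIT  vc=[5, 9]
10: 0x7d (blk 7, set 1) → L1-HIT  vc=[5, 9]
11: 0x92 (blk 9, set 1) → VC-HIT  vc=[5, 7]

SEQ = [MISS, L1-HIT, MISS, VC-HIT, L1-HIT, L1-HIT, L1-HIT, MISS, VC-HIT, VC-HIT, L1-HIT, VC-HIT]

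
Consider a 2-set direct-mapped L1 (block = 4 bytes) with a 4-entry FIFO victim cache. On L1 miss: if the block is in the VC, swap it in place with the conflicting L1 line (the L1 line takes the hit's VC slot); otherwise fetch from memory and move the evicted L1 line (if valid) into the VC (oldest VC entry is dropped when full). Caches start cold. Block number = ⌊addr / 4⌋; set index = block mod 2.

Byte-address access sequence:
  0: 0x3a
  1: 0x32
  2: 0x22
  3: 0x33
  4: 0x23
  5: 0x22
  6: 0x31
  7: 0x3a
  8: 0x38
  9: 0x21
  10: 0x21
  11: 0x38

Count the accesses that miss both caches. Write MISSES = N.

MISSES = 3

0: 0x3a (blk 14, set 0) → MISS  vc=[]
1: 0x32 (blk 12, set 0) → MISS  vc=[14]
2: 0x22 (blk 8, set 0) → MISS  vc=[14, 12]
3: 0x33 (blk 12, set 0) → VC-HIT  vc=[14, 8]
4: 0x23 (blk 8, set 0) → VC-HIT  vc=[14, 12]
5: 0x22 (blk 8, set 0) → L1-HIT  vc=[14, 12]
6: 0x31 (blk 12, set 0) → VC-HIT  vc=[14, 8]
7: 0x3a (blk 14, set 0) → VC-HIT  vc=[12, 8]
8: 0x38 (blk 14, set 0) → L1-HIT  vc=[12, 8]
9: 0x21 (blk 8, set 0) → VC-HIT  vc=[12, 14]
10: 0x21 (blk 8, set 0) → L1-HIT  vc=[12, 14]
11: 0x38 (blk 14, set 0) → VC-HIT  vc=[12, 8]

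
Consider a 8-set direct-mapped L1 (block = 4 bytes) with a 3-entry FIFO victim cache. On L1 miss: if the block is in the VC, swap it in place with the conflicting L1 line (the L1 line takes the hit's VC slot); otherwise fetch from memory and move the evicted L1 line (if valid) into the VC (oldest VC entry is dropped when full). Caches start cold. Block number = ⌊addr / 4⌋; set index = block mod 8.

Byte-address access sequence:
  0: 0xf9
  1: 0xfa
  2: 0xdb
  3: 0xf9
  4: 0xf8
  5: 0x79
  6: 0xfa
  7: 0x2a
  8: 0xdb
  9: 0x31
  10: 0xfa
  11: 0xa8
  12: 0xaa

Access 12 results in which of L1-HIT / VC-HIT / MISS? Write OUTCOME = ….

OUTCOME = L1-HIT

  [0] addr=0xf9 blk=62 s=6: MISS | VC []
  [1] addr=0xfa blk=62 s=6: L1-HIT | VC []
  [2] addr=0xdb blk=54 s=6: MISS | VC [62]
  [3] addr=0xf9 blk=62 s=6: VC-HIT | VC [54]
  [4] addr=0xf8 blk=62 s=6: L1-HIT | VC [54]
  [5] addr=0x79 blk=30 s=6: MISS | VC [54, 62]
  [6] addr=0xfa blk=62 s=6: VC-HIT | VC [54, 30]
  [7] addr=0x2a blk=10 s=2: MISS | VC [54, 30]
  [8] addr=0xdb blk=54 s=6: VC-HIT | VC [62, 30]
  [9] addr=0x31 blk=12 s=4: MISS | VC [62, 30]
  [10] addr=0xfa blk=62 s=6: VC-HIT | VC [54, 30]
  [11] addr=0xa8 blk=42 s=2: MISS | VC [54, 30, 10]
  [12] addr=0xaa blk=42 s=2: L1-HIT | VC [54, 30, 10]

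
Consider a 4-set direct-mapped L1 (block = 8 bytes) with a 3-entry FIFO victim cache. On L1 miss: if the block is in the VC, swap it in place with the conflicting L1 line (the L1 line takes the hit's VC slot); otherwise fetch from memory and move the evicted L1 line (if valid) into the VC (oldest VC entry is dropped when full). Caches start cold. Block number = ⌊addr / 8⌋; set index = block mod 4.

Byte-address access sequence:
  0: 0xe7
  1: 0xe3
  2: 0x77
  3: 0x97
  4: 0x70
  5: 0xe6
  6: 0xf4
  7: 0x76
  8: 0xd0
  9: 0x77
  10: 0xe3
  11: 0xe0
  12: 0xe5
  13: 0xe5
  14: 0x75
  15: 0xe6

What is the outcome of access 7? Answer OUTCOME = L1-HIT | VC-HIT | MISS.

#0 0xe7→b28/s0 MISS; vc=[]
#1 0xe3→b28/s0 L1-HIT; vc=[]
#2 0x77→b14/s2 MISS; vc=[]
#3 0x97→b18/s2 MISS; vc=[14]
#4 0x70→b14/s2 VC-HIT; vc=[18]
#5 0xe6→b28/s0 L1-HIT; vc=[18]
#6 0xf4→b30/s2 MISS; vc=[18,14]
#7 0x76→b14/s2 VC-HIT; vc=[18,30]
#8 0xd0→b26/s2 MISS; vc=[18,30,14]
#9 0x77→b14/s2 VC-HIT; vc=[18,30,26]
#10 0xe3→b28/s0 L1-HIT; vc=[18,30,26]
#11 0xe0→b28/s0 L1-HIT; vc=[18,30,26]
#12 0xe5→b28/s0 L1-HIT; vc=[18,30,26]
#13 0xe5→b28/s0 L1-HIT; vc=[18,30,26]
#14 0x75→b14/s2 L1-HIT; vc=[18,30,26]
#15 0xe6→b28/s0 L1-HIT; vc=[18,30,26]

OUTCOME = VC-HIT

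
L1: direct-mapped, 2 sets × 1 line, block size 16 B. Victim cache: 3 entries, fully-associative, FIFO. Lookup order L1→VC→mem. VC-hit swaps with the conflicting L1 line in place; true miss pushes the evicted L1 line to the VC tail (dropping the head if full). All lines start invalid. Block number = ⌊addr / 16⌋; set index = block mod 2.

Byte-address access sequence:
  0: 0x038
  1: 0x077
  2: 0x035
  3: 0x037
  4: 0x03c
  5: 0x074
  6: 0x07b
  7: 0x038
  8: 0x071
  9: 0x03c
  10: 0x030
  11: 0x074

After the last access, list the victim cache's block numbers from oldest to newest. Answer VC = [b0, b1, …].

VC = [3]

#0 0x38→b3/s1 MISS; vc=[]
#1 0x77→b7/s1 MISS; vc=[3]
#2 0x35→b3/s1 VC-HIT; vc=[7]
#3 0x37→b3/s1 L1-HIT; vc=[7]
#4 0x3c→b3/s1 L1-HIT; vc=[7]
#5 0x74→b7/s1 VC-HIT; vc=[3]
#6 0x7b→b7/s1 L1-HIT; vc=[3]
#7 0x38→b3/s1 VC-HIT; vc=[7]
#8 0x71→b7/s1 VC-HIT; vc=[3]
#9 0x3c→b3/s1 VC-HIT; vc=[7]
#10 0x30→b3/s1 L1-HIT; vc=[7]
#11 0x74→b7/s1 VC-HIT; vc=[3]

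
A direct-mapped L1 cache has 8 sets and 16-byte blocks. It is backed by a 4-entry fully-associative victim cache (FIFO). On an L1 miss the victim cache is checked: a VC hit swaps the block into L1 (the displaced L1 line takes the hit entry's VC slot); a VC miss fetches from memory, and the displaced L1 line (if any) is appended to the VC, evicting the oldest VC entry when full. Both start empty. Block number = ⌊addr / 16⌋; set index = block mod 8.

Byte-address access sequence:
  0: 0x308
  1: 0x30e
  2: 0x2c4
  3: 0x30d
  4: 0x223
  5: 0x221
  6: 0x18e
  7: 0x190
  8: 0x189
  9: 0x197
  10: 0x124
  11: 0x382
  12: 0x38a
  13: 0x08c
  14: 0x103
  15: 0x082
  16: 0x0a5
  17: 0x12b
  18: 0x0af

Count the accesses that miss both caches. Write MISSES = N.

MISSES = 10

0: 0x308 (blk 48, set 0) → MISS  vc=[]
1: 0x30e (blk 48, set 0) → L1-HIT  vc=[]
2: 0x2c4 (blk 44, set 4) → MISS  vc=[]
3: 0x30d (blk 48, set 0) → L1-HIT  vc=[]
4: 0x223 (blk 34, set 2) → MISS  vc=[]
5: 0x221 (blk 34, set 2) → L1-HIT  vc=[]
6: 0x18e (blk 24, set 0) → MISS  vc=[48]
7: 0x190 (blk 25, set 1) → MISS  vc=[48]
8: 0x189 (blk 24, set 0) → L1-HIT  vc=[48]
9: 0x197 (blk 25, set 1) → L1-HIT  vc=[48]
10: 0x124 (blk 18, set 2) → MISS  vc=[48, 34]
11: 0x382 (blk 56, set 0) → MISS  vc=[48, 34, 24]
12: 0x38a (blk 56, set 0) → L1-HIT  vc=[48, 34, 24]
13: 0x8c (blk 8, set 0) → MISS  vc=[48, 34, 24, 56]
14: 0x103 (blk 16, set 0) → MISS  vc=[34, 24, 56, 8]
15: 0x82 (blk 8, set 0) → VC-HIT  vc=[34, 24, 56, 16]
16: 0xa5 (blk 10, set 2) → MISS  vc=[24, 56, 16, 18]
17: 0x12b (blk 18, set 2) → VC-HIT  vc=[24, 56, 16, 10]
18: 0xaf (blk 10, set 2) → VC-HIT  vc=[24, 56, 16, 18]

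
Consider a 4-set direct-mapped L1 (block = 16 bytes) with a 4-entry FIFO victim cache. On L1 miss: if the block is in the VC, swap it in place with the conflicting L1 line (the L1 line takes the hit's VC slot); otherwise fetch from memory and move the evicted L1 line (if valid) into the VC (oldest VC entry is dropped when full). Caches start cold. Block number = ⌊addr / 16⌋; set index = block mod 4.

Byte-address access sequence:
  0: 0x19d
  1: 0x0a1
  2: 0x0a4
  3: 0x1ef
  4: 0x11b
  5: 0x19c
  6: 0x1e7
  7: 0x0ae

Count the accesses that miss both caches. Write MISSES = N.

0: 0x19d (blk 25, set 1) → MISS  vc=[]
1: 0xa1 (blk 10, set 2) → MISS  vc=[]
2: 0xa4 (blk 10, set 2) → L1-HIT  vc=[]
3: 0x1ef (blk 30, set 2) → MISS  vc=[10]
4: 0x11b (blk 17, set 1) → MISS  vc=[10, 25]
5: 0x19c (blk 25, set 1) → VC-HIT  vc=[10, 17]
6: 0x1e7 (blk 30, set 2) → L1-HIT  vc=[10, 17]
7: 0xae (blk 10, set 2) → VC-HIT  vc=[30, 17]

MISSES = 4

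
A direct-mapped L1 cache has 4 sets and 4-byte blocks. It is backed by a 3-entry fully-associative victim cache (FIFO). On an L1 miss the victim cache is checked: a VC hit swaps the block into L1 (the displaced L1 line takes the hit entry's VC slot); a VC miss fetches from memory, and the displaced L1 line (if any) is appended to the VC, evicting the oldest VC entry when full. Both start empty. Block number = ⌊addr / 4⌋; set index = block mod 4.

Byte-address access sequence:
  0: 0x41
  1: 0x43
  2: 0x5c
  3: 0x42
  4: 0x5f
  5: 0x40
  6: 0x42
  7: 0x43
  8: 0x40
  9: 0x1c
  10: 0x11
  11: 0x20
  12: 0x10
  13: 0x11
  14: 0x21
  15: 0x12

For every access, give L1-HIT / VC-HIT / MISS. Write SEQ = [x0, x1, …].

SEQ = [MISS, L1-HIT, MISS, L1-HIT, L1-HIT, L1-HIT, L1-HIT, L1-HIT, L1-HIT, MISS, MISS, MISS, VC-HIT, L1-HIT, VC-HIT, VC-HIT]

  [0] addr=0x41 blk=16 s=0: MISS | VC []
  [1] addr=0x43 blk=16 s=0: L1-HIT | VC []
  [2] addr=0x5c blk=23 s=3: MISS | VC []
  [3] addr=0x42 blk=16 s=0: L1-HIT | VC []
  [4] addr=0x5f blk=23 s=3: L1-HIT | VC []
  [5] addr=0x40 blk=16 s=0: L1-HIT | VC []
  [6] addr=0x42 blk=16 s=0: L1-HIT | VC []
  [7] addr=0x43 blk=16 s=0: L1-HIT | VC []
  [8] addr=0x40 blk=16 s=0: L1-HIT | VC []
  [9] addr=0x1c blk=7 s=3: MISS | VC [23]
  [10] addr=0x11 blk=4 s=0: MISS | VC [23, 16]
  [11] addr=0x20 blk=8 s=0: MISS | VC [23, 16, 4]
  [12] addr=0x10 blk=4 s=0: VC-HIT | VC [23, 16, 8]
  [13] addr=0x11 blk=4 s=0: L1-HIT | VC [23, 16, 8]
  [14] addr=0x21 blk=8 s=0: VC-HIT | VC [23, 16, 4]
  [15] addr=0x12 blk=4 s=0: VC-HIT | VC [23, 16, 8]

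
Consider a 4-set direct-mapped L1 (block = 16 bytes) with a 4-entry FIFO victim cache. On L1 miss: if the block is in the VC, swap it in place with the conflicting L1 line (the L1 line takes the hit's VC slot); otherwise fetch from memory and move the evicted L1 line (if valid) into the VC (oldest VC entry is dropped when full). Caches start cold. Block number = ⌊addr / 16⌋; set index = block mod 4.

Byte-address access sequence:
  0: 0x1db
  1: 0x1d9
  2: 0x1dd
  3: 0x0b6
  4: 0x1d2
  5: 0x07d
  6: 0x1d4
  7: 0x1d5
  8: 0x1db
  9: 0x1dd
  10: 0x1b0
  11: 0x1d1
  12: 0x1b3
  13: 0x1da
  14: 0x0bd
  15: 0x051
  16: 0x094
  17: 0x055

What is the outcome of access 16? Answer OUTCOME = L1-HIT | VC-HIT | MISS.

OUTCOME = MISS

0: 0x1db (blk 29, set 1) → MISS  vc=[]
1: 0x1d9 (blk 29, set 1) → L1-HIT  vc=[]
2: 0x1dd (blk 29, set 1) → L1-HIT  vc=[]
3: 0xb6 (blk 11, set 3) → MISS  vc=[]
4: 0x1d2 (blk 29, set 1) → L1-HIT  vc=[]
5: 0x7d (blk 7, set 3) → MISS  vc=[11]
6: 0x1d4 (blk 29, set 1) → L1-HIT  vc=[11]
7: 0x1d5 (blk 29, set 1) → L1-HIT  vc=[11]
8: 0x1db (blk 29, set 1) → L1-HIT  vc=[11]
9: 0x1dd (blk 29, set 1) → L1-HIT  vc=[11]
10: 0x1b0 (blk 27, set 3) → MISS  vc=[11, 7]
11: 0x1d1 (blk 29, set 1) → L1-HIT  vc=[11, 7]
12: 0x1b3 (blk 27, set 3) → L1-HIT  vc=[11, 7]
13: 0x1da (blk 29, set 1) → L1-HIT  vc=[11, 7]
14: 0xbd (blk 11, set 3) → VC-HIT  vc=[27, 7]
15: 0x51 (blk 5, set 1) → MISS  vc=[27, 7, 29]
16: 0x94 (blk 9, set 1) → MISS  vc=[27, 7, 29, 5]
17: 0x55 (blk 5, set 1) → VC-HIT  vc=[27, 7, 29, 9]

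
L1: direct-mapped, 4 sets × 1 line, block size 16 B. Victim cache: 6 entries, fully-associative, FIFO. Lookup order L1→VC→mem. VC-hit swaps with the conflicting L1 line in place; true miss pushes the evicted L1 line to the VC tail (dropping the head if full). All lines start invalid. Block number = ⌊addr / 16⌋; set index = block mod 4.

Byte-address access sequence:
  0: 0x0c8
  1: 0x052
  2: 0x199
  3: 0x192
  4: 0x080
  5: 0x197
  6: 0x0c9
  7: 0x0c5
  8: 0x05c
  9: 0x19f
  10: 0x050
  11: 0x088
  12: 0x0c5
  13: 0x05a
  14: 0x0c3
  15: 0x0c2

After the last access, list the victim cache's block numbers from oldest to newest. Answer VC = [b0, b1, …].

VC = [25, 8]

  [0] addr=0xc8 blk=12 s=0: MISS | VC []
  [1] addr=0x52 blk=5 s=1: MISS | VC []
  [2] addr=0x199 blk=25 s=1: MISS | VC [5]
  [3] addr=0x192 blk=25 s=1: L1-HIT | VC [5]
  [4] addr=0x80 blk=8 s=0: MISS | VC [5, 12]
  [5] addr=0x197 blk=25 s=1: L1-HIT | VC [5, 12]
  [6] addr=0xc9 blk=12 s=0: VC-HIT | VC [5, 8]
  [7] addr=0xc5 blk=12 s=0: L1-HIT | VC [5, 8]
  [8] addr=0x5c blk=5 s=1: VC-HIT | VC [25, 8]
  [9] addr=0x19f blk=25 s=1: VC-HIT | VC [5, 8]
  [10] addr=0x50 blk=5 s=1: VC-HIT | VC [25, 8]
  [11] addr=0x88 blk=8 s=0: VC-HIT | VC [25, 12]
  [12] addr=0xc5 blk=12 s=0: VC-HIT | VC [25, 8]
  [13] addr=0x5a blk=5 s=1: L1-HIT | VC [25, 8]
  [14] addr=0xc3 blk=12 s=0: L1-HIT | VC [25, 8]
  [15] addr=0xc2 blk=12 s=0: L1-HIT | VC [25, 8]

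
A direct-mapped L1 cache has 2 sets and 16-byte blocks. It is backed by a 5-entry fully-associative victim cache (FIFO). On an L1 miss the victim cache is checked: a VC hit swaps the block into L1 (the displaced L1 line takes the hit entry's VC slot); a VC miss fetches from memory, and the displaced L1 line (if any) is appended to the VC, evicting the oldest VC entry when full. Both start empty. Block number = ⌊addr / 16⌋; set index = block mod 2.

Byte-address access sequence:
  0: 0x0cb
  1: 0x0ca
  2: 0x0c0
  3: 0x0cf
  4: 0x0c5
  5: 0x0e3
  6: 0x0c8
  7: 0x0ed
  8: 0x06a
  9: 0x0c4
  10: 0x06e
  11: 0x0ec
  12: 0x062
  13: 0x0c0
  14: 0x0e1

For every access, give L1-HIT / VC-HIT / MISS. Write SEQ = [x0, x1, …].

SEQ = [MISS, L1-HIT, L1-HIT, L1-HIT, L1-HIT, MISS, VC-HIT, VC-HIT, MISS, VC-HIT, VC-HIT, VC-HIT, VC-HIT, VC-HIT, VC-HIT]

0: 0xcb (blk 12, set 0) → MISS  vc=[]
1: 0xca (blk 12, set 0) → L1-HIT  vc=[]
2: 0xc0 (blk 12, set 0) → L1-HIT  vc=[]
3: 0xcf (blk 12, set 0) → L1-HIT  vc=[]
4: 0xc5 (blk 12, set 0) → L1-HIT  vc=[]
5: 0xe3 (blk 14, set 0) → MISS  vc=[12]
6: 0xc8 (blk 12, set 0) → VC-HIT  vc=[14]
7: 0xed (blk 14, set 0) → VC-HIT  vc=[12]
8: 0x6a (blk 6, set 0) → MISS  vc=[12, 14]
9: 0xc4 (blk 12, set 0) → VC-HIT  vc=[6, 14]
10: 0x6e (blk 6, set 0) → VC-HIT  vc=[12, 14]
11: 0xec (blk 14, set 0) → VC-HIT  vc=[12, 6]
12: 0x62 (blk 6, set 0) → VC-HIT  vc=[12, 14]
13: 0xc0 (blk 12, set 0) → VC-HIT  vc=[6, 14]
14: 0xe1 (blk 14, set 0) → VC-HIT  vc=[6, 12]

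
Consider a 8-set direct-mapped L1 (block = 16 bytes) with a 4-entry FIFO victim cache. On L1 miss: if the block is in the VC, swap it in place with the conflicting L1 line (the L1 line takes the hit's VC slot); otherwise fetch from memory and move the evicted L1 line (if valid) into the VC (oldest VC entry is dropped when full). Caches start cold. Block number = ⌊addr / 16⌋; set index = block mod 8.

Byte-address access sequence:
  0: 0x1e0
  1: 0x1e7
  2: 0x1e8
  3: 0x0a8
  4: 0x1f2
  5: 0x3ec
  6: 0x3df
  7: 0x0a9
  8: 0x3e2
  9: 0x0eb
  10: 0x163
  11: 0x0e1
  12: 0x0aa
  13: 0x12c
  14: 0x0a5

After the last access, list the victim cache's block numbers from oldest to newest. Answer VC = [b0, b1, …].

VC = [30, 62, 22, 18]

0: 0x1e0 (blk 30, set 6) → MISS  vc=[]
1: 0x1e7 (blk 30, set 6) → L1-HIT  vc=[]
2: 0x1e8 (blk 30, set 6) → L1-HIT  vc=[]
3: 0xa8 (blk 10, set 2) → MISS  vc=[]
4: 0x1f2 (blk 31, set 7) → MISS  vc=[]
5: 0x3ec (blk 62, set 6) → MISS  vc=[30]
6: 0x3df (blk 61, set 5) → MISS  vc=[30]
7: 0xa9 (blk 10, set 2) → L1-HIT  vc=[30]
8: 0x3e2 (blk 62, set 6) → L1-HIT  vc=[30]
9: 0xeb (blk 14, set 6) → MISS  vc=[30, 62]
10: 0x163 (blk 22, set 6) → MISS  vc=[30, 62, 14]
11: 0xe1 (blk 14, set 6) → VC-HIT  vc=[30, 62, 22]
12: 0xaa (blk 10, set 2) → L1-HIT  vc=[30, 62, 22]
13: 0x12c (blk 18, set 2) → MISS  vc=[30, 62, 22, 10]
14: 0xa5 (blk 10, set 2) → VC-HIT  vc=[30, 62, 22, 18]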